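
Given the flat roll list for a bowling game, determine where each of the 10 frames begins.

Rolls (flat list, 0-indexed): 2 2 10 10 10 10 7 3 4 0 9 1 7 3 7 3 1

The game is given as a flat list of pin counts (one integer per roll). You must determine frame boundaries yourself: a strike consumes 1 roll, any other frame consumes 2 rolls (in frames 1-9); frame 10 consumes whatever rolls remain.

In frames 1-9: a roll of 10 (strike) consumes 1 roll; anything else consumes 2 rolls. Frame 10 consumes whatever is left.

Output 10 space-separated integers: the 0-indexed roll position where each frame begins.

Frame 1 starts at roll index 0: rolls=2,2 (sum=4), consumes 2 rolls
Frame 2 starts at roll index 2: roll=10 (strike), consumes 1 roll
Frame 3 starts at roll index 3: roll=10 (strike), consumes 1 roll
Frame 4 starts at roll index 4: roll=10 (strike), consumes 1 roll
Frame 5 starts at roll index 5: roll=10 (strike), consumes 1 roll
Frame 6 starts at roll index 6: rolls=7,3 (sum=10), consumes 2 rolls
Frame 7 starts at roll index 8: rolls=4,0 (sum=4), consumes 2 rolls
Frame 8 starts at roll index 10: rolls=9,1 (sum=10), consumes 2 rolls
Frame 9 starts at roll index 12: rolls=7,3 (sum=10), consumes 2 rolls
Frame 10 starts at roll index 14: 3 remaining rolls

Answer: 0 2 3 4 5 6 8 10 12 14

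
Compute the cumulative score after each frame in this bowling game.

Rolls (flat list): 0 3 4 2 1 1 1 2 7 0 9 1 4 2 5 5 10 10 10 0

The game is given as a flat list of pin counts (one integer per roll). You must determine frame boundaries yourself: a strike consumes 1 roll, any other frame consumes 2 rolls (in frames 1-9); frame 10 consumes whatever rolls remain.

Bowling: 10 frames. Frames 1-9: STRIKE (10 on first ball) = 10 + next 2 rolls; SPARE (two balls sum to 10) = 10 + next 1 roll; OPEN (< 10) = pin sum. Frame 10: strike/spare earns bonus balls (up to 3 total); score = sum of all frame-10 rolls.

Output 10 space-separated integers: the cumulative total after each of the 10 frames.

Frame 1: OPEN (0+3=3). Cumulative: 3
Frame 2: OPEN (4+2=6). Cumulative: 9
Frame 3: OPEN (1+1=2). Cumulative: 11
Frame 4: OPEN (1+2=3). Cumulative: 14
Frame 5: OPEN (7+0=7). Cumulative: 21
Frame 6: SPARE (9+1=10). 10 + next roll (4) = 14. Cumulative: 35
Frame 7: OPEN (4+2=6). Cumulative: 41
Frame 8: SPARE (5+5=10). 10 + next roll (10) = 20. Cumulative: 61
Frame 9: STRIKE. 10 + next two rolls (10+10) = 30. Cumulative: 91
Frame 10: STRIKE. Sum of all frame-10 rolls (10+10+0) = 20. Cumulative: 111

Answer: 3 9 11 14 21 35 41 61 91 111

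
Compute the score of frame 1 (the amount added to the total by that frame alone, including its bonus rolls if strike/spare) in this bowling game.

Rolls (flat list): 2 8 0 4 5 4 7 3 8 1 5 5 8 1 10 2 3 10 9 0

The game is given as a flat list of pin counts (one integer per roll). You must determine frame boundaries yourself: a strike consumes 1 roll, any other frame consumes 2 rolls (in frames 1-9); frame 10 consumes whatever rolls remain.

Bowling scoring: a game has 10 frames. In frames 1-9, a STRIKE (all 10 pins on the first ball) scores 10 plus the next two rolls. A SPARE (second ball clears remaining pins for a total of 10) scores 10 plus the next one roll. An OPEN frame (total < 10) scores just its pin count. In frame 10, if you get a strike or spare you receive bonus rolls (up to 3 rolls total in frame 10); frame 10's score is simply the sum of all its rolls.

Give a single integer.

Answer: 10

Derivation:
Frame 1: SPARE (2+8=10). 10 + next roll (0) = 10. Cumulative: 10
Frame 2: OPEN (0+4=4). Cumulative: 14
Frame 3: OPEN (5+4=9). Cumulative: 23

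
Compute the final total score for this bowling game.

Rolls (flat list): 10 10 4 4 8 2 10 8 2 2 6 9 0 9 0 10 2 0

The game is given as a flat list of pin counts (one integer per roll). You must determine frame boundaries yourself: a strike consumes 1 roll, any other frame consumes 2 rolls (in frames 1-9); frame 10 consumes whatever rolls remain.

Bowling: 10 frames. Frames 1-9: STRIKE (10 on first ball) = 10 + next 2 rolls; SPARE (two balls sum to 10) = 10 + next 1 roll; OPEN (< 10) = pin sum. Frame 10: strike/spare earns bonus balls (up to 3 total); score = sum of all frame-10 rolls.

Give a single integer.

Frame 1: STRIKE. 10 + next two rolls (10+4) = 24. Cumulative: 24
Frame 2: STRIKE. 10 + next two rolls (4+4) = 18. Cumulative: 42
Frame 3: OPEN (4+4=8). Cumulative: 50
Frame 4: SPARE (8+2=10). 10 + next roll (10) = 20. Cumulative: 70
Frame 5: STRIKE. 10 + next two rolls (8+2) = 20. Cumulative: 90
Frame 6: SPARE (8+2=10). 10 + next roll (2) = 12. Cumulative: 102
Frame 7: OPEN (2+6=8). Cumulative: 110
Frame 8: OPEN (9+0=9). Cumulative: 119
Frame 9: OPEN (9+0=9). Cumulative: 128
Frame 10: STRIKE. Sum of all frame-10 rolls (10+2+0) = 12. Cumulative: 140

Answer: 140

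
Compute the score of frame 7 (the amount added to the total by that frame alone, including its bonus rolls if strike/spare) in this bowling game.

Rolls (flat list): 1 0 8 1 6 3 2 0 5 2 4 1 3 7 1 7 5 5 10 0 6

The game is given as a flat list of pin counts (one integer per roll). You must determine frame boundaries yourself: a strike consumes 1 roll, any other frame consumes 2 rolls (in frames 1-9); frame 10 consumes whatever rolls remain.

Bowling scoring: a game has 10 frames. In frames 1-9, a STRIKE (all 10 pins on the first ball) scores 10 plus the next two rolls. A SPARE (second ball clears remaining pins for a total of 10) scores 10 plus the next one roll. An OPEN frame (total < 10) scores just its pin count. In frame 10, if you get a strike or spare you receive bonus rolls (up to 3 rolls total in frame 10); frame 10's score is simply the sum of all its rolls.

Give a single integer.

Frame 1: OPEN (1+0=1). Cumulative: 1
Frame 2: OPEN (8+1=9). Cumulative: 10
Frame 3: OPEN (6+3=9). Cumulative: 19
Frame 4: OPEN (2+0=2). Cumulative: 21
Frame 5: OPEN (5+2=7). Cumulative: 28
Frame 6: OPEN (4+1=5). Cumulative: 33
Frame 7: SPARE (3+7=10). 10 + next roll (1) = 11. Cumulative: 44
Frame 8: OPEN (1+7=8). Cumulative: 52
Frame 9: SPARE (5+5=10). 10 + next roll (10) = 20. Cumulative: 72

Answer: 11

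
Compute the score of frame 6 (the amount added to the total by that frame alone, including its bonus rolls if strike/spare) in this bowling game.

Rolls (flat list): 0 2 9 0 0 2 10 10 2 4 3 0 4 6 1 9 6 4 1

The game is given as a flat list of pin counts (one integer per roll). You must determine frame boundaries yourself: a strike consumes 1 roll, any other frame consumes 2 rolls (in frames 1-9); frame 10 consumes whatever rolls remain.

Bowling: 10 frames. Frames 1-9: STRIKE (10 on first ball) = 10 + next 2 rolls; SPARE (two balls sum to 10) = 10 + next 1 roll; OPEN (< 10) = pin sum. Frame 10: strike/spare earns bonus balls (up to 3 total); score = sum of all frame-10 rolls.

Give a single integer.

Answer: 6

Derivation:
Frame 1: OPEN (0+2=2). Cumulative: 2
Frame 2: OPEN (9+0=9). Cumulative: 11
Frame 3: OPEN (0+2=2). Cumulative: 13
Frame 4: STRIKE. 10 + next two rolls (10+2) = 22. Cumulative: 35
Frame 5: STRIKE. 10 + next two rolls (2+4) = 16. Cumulative: 51
Frame 6: OPEN (2+4=6). Cumulative: 57
Frame 7: OPEN (3+0=3). Cumulative: 60
Frame 8: SPARE (4+6=10). 10 + next roll (1) = 11. Cumulative: 71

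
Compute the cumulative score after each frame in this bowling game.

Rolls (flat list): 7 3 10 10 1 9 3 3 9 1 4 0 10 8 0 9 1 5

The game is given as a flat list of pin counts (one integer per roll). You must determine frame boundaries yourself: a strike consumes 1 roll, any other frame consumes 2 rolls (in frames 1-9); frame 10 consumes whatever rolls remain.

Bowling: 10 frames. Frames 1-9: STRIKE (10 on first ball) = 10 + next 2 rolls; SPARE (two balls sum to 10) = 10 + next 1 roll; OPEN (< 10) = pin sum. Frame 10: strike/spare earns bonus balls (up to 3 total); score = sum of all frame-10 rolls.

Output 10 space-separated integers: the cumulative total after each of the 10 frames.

Answer: 20 41 61 74 80 94 98 116 124 139

Derivation:
Frame 1: SPARE (7+3=10). 10 + next roll (10) = 20. Cumulative: 20
Frame 2: STRIKE. 10 + next two rolls (10+1) = 21. Cumulative: 41
Frame 3: STRIKE. 10 + next two rolls (1+9) = 20. Cumulative: 61
Frame 4: SPARE (1+9=10). 10 + next roll (3) = 13. Cumulative: 74
Frame 5: OPEN (3+3=6). Cumulative: 80
Frame 6: SPARE (9+1=10). 10 + next roll (4) = 14. Cumulative: 94
Frame 7: OPEN (4+0=4). Cumulative: 98
Frame 8: STRIKE. 10 + next two rolls (8+0) = 18. Cumulative: 116
Frame 9: OPEN (8+0=8). Cumulative: 124
Frame 10: SPARE. Sum of all frame-10 rolls (9+1+5) = 15. Cumulative: 139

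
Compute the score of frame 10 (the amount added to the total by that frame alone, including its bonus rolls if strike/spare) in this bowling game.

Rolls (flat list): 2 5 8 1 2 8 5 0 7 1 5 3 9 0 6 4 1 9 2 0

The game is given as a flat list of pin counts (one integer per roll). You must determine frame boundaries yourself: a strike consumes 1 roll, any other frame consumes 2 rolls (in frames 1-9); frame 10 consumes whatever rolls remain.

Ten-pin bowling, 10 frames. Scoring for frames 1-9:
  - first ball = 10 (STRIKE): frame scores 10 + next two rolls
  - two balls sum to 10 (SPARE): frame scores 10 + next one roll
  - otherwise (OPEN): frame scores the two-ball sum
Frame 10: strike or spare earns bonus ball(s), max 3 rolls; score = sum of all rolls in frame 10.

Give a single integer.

Answer: 2

Derivation:
Frame 1: OPEN (2+5=7). Cumulative: 7
Frame 2: OPEN (8+1=9). Cumulative: 16
Frame 3: SPARE (2+8=10). 10 + next roll (5) = 15. Cumulative: 31
Frame 4: OPEN (5+0=5). Cumulative: 36
Frame 5: OPEN (7+1=8). Cumulative: 44
Frame 6: OPEN (5+3=8). Cumulative: 52
Frame 7: OPEN (9+0=9). Cumulative: 61
Frame 8: SPARE (6+4=10). 10 + next roll (1) = 11. Cumulative: 72
Frame 9: SPARE (1+9=10). 10 + next roll (2) = 12. Cumulative: 84
Frame 10: OPEN. Sum of all frame-10 rolls (2+0) = 2. Cumulative: 86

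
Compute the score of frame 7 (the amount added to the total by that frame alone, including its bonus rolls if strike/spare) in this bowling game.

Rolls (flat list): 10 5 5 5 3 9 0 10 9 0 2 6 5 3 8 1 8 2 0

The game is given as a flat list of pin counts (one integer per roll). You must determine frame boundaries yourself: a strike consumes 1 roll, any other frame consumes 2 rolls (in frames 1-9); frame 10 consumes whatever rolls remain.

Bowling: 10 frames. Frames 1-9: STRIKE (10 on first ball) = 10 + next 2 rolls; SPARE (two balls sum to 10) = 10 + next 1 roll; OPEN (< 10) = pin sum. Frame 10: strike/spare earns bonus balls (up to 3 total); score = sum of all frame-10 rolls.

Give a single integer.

Frame 1: STRIKE. 10 + next two rolls (5+5) = 20. Cumulative: 20
Frame 2: SPARE (5+5=10). 10 + next roll (5) = 15. Cumulative: 35
Frame 3: OPEN (5+3=8). Cumulative: 43
Frame 4: OPEN (9+0=9). Cumulative: 52
Frame 5: STRIKE. 10 + next two rolls (9+0) = 19. Cumulative: 71
Frame 6: OPEN (9+0=9). Cumulative: 80
Frame 7: OPEN (2+6=8). Cumulative: 88
Frame 8: OPEN (5+3=8). Cumulative: 96
Frame 9: OPEN (8+1=9). Cumulative: 105

Answer: 8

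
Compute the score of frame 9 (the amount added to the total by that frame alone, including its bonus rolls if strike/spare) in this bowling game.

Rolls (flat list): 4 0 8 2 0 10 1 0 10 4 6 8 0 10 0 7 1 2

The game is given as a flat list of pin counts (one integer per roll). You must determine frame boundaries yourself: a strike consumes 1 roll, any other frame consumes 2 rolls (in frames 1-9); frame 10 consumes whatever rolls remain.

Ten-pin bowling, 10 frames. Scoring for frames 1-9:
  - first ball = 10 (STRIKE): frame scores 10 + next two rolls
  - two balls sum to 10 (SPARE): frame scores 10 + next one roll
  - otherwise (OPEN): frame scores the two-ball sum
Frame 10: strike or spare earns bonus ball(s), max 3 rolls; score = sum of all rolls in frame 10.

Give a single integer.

Frame 1: OPEN (4+0=4). Cumulative: 4
Frame 2: SPARE (8+2=10). 10 + next roll (0) = 10. Cumulative: 14
Frame 3: SPARE (0+10=10). 10 + next roll (1) = 11. Cumulative: 25
Frame 4: OPEN (1+0=1). Cumulative: 26
Frame 5: STRIKE. 10 + next two rolls (4+6) = 20. Cumulative: 46
Frame 6: SPARE (4+6=10). 10 + next roll (8) = 18. Cumulative: 64
Frame 7: OPEN (8+0=8). Cumulative: 72
Frame 8: STRIKE. 10 + next two rolls (0+7) = 17. Cumulative: 89
Frame 9: OPEN (0+7=7). Cumulative: 96
Frame 10: OPEN. Sum of all frame-10 rolls (1+2) = 3. Cumulative: 99

Answer: 7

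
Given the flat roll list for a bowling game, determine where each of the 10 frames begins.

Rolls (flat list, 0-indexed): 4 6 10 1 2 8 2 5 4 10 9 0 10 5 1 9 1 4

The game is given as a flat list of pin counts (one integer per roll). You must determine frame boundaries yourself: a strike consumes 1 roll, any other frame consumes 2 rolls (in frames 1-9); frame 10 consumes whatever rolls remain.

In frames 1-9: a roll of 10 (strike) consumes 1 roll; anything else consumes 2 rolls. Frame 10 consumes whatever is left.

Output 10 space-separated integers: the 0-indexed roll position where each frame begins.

Answer: 0 2 3 5 7 9 10 12 13 15

Derivation:
Frame 1 starts at roll index 0: rolls=4,6 (sum=10), consumes 2 rolls
Frame 2 starts at roll index 2: roll=10 (strike), consumes 1 roll
Frame 3 starts at roll index 3: rolls=1,2 (sum=3), consumes 2 rolls
Frame 4 starts at roll index 5: rolls=8,2 (sum=10), consumes 2 rolls
Frame 5 starts at roll index 7: rolls=5,4 (sum=9), consumes 2 rolls
Frame 6 starts at roll index 9: roll=10 (strike), consumes 1 roll
Frame 7 starts at roll index 10: rolls=9,0 (sum=9), consumes 2 rolls
Frame 8 starts at roll index 12: roll=10 (strike), consumes 1 roll
Frame 9 starts at roll index 13: rolls=5,1 (sum=6), consumes 2 rolls
Frame 10 starts at roll index 15: 3 remaining rolls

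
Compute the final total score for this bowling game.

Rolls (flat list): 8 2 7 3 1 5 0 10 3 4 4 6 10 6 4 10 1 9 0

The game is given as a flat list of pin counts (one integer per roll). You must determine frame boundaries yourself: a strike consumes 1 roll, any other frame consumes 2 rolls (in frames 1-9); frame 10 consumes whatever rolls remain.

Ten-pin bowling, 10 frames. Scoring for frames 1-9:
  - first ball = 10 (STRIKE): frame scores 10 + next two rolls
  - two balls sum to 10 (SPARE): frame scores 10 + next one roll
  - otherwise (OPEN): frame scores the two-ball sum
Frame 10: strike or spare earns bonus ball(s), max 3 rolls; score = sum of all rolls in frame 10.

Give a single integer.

Frame 1: SPARE (8+2=10). 10 + next roll (7) = 17. Cumulative: 17
Frame 2: SPARE (7+3=10). 10 + next roll (1) = 11. Cumulative: 28
Frame 3: OPEN (1+5=6). Cumulative: 34
Frame 4: SPARE (0+10=10). 10 + next roll (3) = 13. Cumulative: 47
Frame 5: OPEN (3+4=7). Cumulative: 54
Frame 6: SPARE (4+6=10). 10 + next roll (10) = 20. Cumulative: 74
Frame 7: STRIKE. 10 + next two rolls (6+4) = 20. Cumulative: 94
Frame 8: SPARE (6+4=10). 10 + next roll (10) = 20. Cumulative: 114
Frame 9: STRIKE. 10 + next two rolls (1+9) = 20. Cumulative: 134
Frame 10: SPARE. Sum of all frame-10 rolls (1+9+0) = 10. Cumulative: 144

Answer: 144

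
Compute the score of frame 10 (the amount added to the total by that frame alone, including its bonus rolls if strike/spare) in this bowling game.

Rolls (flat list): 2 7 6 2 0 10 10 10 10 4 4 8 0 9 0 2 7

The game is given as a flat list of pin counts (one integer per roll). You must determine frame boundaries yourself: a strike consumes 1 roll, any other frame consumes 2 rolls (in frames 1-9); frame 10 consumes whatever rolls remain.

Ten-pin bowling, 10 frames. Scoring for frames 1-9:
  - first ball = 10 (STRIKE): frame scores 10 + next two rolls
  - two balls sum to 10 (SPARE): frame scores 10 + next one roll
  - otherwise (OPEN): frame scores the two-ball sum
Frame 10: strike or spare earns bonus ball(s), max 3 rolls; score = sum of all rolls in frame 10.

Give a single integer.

Answer: 9

Derivation:
Frame 1: OPEN (2+7=9). Cumulative: 9
Frame 2: OPEN (6+2=8). Cumulative: 17
Frame 3: SPARE (0+10=10). 10 + next roll (10) = 20. Cumulative: 37
Frame 4: STRIKE. 10 + next two rolls (10+10) = 30. Cumulative: 67
Frame 5: STRIKE. 10 + next two rolls (10+4) = 24. Cumulative: 91
Frame 6: STRIKE. 10 + next two rolls (4+4) = 18. Cumulative: 109
Frame 7: OPEN (4+4=8). Cumulative: 117
Frame 8: OPEN (8+0=8). Cumulative: 125
Frame 9: OPEN (9+0=9). Cumulative: 134
Frame 10: OPEN. Sum of all frame-10 rolls (2+7) = 9. Cumulative: 143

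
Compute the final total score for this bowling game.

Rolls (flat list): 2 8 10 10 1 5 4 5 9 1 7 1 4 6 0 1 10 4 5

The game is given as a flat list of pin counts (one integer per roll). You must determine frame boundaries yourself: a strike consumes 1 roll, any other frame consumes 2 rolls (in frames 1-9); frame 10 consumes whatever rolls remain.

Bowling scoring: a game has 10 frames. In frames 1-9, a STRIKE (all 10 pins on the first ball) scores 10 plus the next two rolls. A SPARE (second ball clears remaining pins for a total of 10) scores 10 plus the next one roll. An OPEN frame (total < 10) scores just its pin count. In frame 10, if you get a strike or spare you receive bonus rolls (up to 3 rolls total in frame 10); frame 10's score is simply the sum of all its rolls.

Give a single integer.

Frame 1: SPARE (2+8=10). 10 + next roll (10) = 20. Cumulative: 20
Frame 2: STRIKE. 10 + next two rolls (10+1) = 21. Cumulative: 41
Frame 3: STRIKE. 10 + next two rolls (1+5) = 16. Cumulative: 57
Frame 4: OPEN (1+5=6). Cumulative: 63
Frame 5: OPEN (4+5=9). Cumulative: 72
Frame 6: SPARE (9+1=10). 10 + next roll (7) = 17. Cumulative: 89
Frame 7: OPEN (7+1=8). Cumulative: 97
Frame 8: SPARE (4+6=10). 10 + next roll (0) = 10. Cumulative: 107
Frame 9: OPEN (0+1=1). Cumulative: 108
Frame 10: STRIKE. Sum of all frame-10 rolls (10+4+5) = 19. Cumulative: 127

Answer: 127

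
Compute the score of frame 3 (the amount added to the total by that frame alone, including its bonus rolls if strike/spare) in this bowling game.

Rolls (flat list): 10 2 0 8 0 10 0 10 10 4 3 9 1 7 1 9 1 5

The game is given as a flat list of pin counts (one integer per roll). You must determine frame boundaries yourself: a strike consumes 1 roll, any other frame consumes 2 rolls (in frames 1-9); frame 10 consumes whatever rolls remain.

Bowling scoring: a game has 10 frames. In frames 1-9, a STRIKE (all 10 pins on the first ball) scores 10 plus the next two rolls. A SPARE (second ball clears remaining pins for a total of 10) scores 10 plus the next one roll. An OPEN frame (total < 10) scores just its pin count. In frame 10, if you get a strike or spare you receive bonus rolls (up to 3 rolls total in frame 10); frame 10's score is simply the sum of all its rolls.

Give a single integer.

Answer: 8

Derivation:
Frame 1: STRIKE. 10 + next two rolls (2+0) = 12. Cumulative: 12
Frame 2: OPEN (2+0=2). Cumulative: 14
Frame 3: OPEN (8+0=8). Cumulative: 22
Frame 4: STRIKE. 10 + next two rolls (0+10) = 20. Cumulative: 42
Frame 5: SPARE (0+10=10). 10 + next roll (10) = 20. Cumulative: 62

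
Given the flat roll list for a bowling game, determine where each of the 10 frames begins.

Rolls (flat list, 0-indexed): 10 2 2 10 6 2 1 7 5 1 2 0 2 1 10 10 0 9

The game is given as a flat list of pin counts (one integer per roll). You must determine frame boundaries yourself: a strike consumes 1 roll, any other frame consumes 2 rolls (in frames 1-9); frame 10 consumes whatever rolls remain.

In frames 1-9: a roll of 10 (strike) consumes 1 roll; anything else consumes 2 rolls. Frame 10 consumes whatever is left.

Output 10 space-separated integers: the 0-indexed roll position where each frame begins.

Frame 1 starts at roll index 0: roll=10 (strike), consumes 1 roll
Frame 2 starts at roll index 1: rolls=2,2 (sum=4), consumes 2 rolls
Frame 3 starts at roll index 3: roll=10 (strike), consumes 1 roll
Frame 4 starts at roll index 4: rolls=6,2 (sum=8), consumes 2 rolls
Frame 5 starts at roll index 6: rolls=1,7 (sum=8), consumes 2 rolls
Frame 6 starts at roll index 8: rolls=5,1 (sum=6), consumes 2 rolls
Frame 7 starts at roll index 10: rolls=2,0 (sum=2), consumes 2 rolls
Frame 8 starts at roll index 12: rolls=2,1 (sum=3), consumes 2 rolls
Frame 9 starts at roll index 14: roll=10 (strike), consumes 1 roll
Frame 10 starts at roll index 15: 3 remaining rolls

Answer: 0 1 3 4 6 8 10 12 14 15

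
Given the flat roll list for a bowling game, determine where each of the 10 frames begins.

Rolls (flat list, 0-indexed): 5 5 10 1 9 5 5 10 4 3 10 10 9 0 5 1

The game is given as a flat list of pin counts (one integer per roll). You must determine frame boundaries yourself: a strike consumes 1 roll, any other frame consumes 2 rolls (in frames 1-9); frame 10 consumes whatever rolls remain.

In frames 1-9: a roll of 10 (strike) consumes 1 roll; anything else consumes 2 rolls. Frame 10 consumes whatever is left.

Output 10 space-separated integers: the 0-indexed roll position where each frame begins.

Answer: 0 2 3 5 7 8 10 11 12 14

Derivation:
Frame 1 starts at roll index 0: rolls=5,5 (sum=10), consumes 2 rolls
Frame 2 starts at roll index 2: roll=10 (strike), consumes 1 roll
Frame 3 starts at roll index 3: rolls=1,9 (sum=10), consumes 2 rolls
Frame 4 starts at roll index 5: rolls=5,5 (sum=10), consumes 2 rolls
Frame 5 starts at roll index 7: roll=10 (strike), consumes 1 roll
Frame 6 starts at roll index 8: rolls=4,3 (sum=7), consumes 2 rolls
Frame 7 starts at roll index 10: roll=10 (strike), consumes 1 roll
Frame 8 starts at roll index 11: roll=10 (strike), consumes 1 roll
Frame 9 starts at roll index 12: rolls=9,0 (sum=9), consumes 2 rolls
Frame 10 starts at roll index 14: 2 remaining rolls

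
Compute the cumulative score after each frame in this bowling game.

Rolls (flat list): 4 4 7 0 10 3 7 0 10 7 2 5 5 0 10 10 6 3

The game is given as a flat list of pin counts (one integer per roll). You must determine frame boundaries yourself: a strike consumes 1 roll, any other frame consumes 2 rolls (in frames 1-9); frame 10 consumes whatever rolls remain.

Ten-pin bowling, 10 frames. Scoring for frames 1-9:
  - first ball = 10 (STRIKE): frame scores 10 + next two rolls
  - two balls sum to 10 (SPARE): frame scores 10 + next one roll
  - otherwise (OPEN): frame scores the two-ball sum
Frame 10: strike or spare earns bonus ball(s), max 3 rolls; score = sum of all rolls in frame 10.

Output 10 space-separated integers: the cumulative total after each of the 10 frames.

Answer: 8 15 35 45 62 71 81 101 120 129

Derivation:
Frame 1: OPEN (4+4=8). Cumulative: 8
Frame 2: OPEN (7+0=7). Cumulative: 15
Frame 3: STRIKE. 10 + next two rolls (3+7) = 20. Cumulative: 35
Frame 4: SPARE (3+7=10). 10 + next roll (0) = 10. Cumulative: 45
Frame 5: SPARE (0+10=10). 10 + next roll (7) = 17. Cumulative: 62
Frame 6: OPEN (7+2=9). Cumulative: 71
Frame 7: SPARE (5+5=10). 10 + next roll (0) = 10. Cumulative: 81
Frame 8: SPARE (0+10=10). 10 + next roll (10) = 20. Cumulative: 101
Frame 9: STRIKE. 10 + next two rolls (6+3) = 19. Cumulative: 120
Frame 10: OPEN. Sum of all frame-10 rolls (6+3) = 9. Cumulative: 129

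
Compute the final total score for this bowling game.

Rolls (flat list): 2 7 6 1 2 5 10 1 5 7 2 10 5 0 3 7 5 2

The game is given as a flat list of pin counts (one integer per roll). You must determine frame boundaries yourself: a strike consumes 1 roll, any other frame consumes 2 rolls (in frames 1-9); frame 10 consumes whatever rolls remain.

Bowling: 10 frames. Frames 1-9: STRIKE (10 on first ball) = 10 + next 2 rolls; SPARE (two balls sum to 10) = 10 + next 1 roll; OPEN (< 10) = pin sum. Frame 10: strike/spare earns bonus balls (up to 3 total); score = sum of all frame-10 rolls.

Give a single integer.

Frame 1: OPEN (2+7=9). Cumulative: 9
Frame 2: OPEN (6+1=7). Cumulative: 16
Frame 3: OPEN (2+5=7). Cumulative: 23
Frame 4: STRIKE. 10 + next two rolls (1+5) = 16. Cumulative: 39
Frame 5: OPEN (1+5=6). Cumulative: 45
Frame 6: OPEN (7+2=9). Cumulative: 54
Frame 7: STRIKE. 10 + next two rolls (5+0) = 15. Cumulative: 69
Frame 8: OPEN (5+0=5). Cumulative: 74
Frame 9: SPARE (3+7=10). 10 + next roll (5) = 15. Cumulative: 89
Frame 10: OPEN. Sum of all frame-10 rolls (5+2) = 7. Cumulative: 96

Answer: 96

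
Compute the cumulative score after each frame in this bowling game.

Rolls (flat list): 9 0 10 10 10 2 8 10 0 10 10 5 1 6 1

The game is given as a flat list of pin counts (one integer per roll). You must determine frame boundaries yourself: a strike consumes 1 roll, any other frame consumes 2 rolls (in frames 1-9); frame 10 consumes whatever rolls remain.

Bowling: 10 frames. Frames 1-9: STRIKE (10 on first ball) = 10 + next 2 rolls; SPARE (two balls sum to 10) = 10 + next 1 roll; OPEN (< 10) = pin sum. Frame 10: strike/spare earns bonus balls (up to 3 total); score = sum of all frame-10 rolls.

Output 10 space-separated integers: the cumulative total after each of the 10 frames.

Frame 1: OPEN (9+0=9). Cumulative: 9
Frame 2: STRIKE. 10 + next two rolls (10+10) = 30. Cumulative: 39
Frame 3: STRIKE. 10 + next two rolls (10+2) = 22. Cumulative: 61
Frame 4: STRIKE. 10 + next two rolls (2+8) = 20. Cumulative: 81
Frame 5: SPARE (2+8=10). 10 + next roll (10) = 20. Cumulative: 101
Frame 6: STRIKE. 10 + next two rolls (0+10) = 20. Cumulative: 121
Frame 7: SPARE (0+10=10). 10 + next roll (10) = 20. Cumulative: 141
Frame 8: STRIKE. 10 + next two rolls (5+1) = 16. Cumulative: 157
Frame 9: OPEN (5+1=6). Cumulative: 163
Frame 10: OPEN. Sum of all frame-10 rolls (6+1) = 7. Cumulative: 170

Answer: 9 39 61 81 101 121 141 157 163 170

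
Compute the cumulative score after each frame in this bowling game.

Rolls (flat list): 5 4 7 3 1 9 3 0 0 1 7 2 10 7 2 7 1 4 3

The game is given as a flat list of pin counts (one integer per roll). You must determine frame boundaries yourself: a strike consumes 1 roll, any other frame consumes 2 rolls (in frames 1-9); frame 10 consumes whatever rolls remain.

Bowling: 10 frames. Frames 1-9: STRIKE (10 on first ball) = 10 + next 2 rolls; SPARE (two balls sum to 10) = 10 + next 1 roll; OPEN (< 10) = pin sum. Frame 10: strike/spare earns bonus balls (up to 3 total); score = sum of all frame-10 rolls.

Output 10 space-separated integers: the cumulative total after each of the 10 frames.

Frame 1: OPEN (5+4=9). Cumulative: 9
Frame 2: SPARE (7+3=10). 10 + next roll (1) = 11. Cumulative: 20
Frame 3: SPARE (1+9=10). 10 + next roll (3) = 13. Cumulative: 33
Frame 4: OPEN (3+0=3). Cumulative: 36
Frame 5: OPEN (0+1=1). Cumulative: 37
Frame 6: OPEN (7+2=9). Cumulative: 46
Frame 7: STRIKE. 10 + next two rolls (7+2) = 19. Cumulative: 65
Frame 8: OPEN (7+2=9). Cumulative: 74
Frame 9: OPEN (7+1=8). Cumulative: 82
Frame 10: OPEN. Sum of all frame-10 rolls (4+3) = 7. Cumulative: 89

Answer: 9 20 33 36 37 46 65 74 82 89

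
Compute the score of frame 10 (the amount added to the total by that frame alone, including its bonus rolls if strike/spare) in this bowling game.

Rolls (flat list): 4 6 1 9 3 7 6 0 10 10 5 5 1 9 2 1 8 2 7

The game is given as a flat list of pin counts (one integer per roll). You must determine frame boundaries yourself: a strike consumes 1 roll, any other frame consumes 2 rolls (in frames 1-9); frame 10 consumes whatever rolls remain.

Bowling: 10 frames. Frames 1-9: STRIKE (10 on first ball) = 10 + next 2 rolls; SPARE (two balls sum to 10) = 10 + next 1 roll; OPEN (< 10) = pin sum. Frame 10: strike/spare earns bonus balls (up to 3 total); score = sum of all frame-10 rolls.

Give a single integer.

Frame 1: SPARE (4+6=10). 10 + next roll (1) = 11. Cumulative: 11
Frame 2: SPARE (1+9=10). 10 + next roll (3) = 13. Cumulative: 24
Frame 3: SPARE (3+7=10). 10 + next roll (6) = 16. Cumulative: 40
Frame 4: OPEN (6+0=6). Cumulative: 46
Frame 5: STRIKE. 10 + next two rolls (10+5) = 25. Cumulative: 71
Frame 6: STRIKE. 10 + next two rolls (5+5) = 20. Cumulative: 91
Frame 7: SPARE (5+5=10). 10 + next roll (1) = 11. Cumulative: 102
Frame 8: SPARE (1+9=10). 10 + next roll (2) = 12. Cumulative: 114
Frame 9: OPEN (2+1=3). Cumulative: 117
Frame 10: SPARE. Sum of all frame-10 rolls (8+2+7) = 17. Cumulative: 134

Answer: 17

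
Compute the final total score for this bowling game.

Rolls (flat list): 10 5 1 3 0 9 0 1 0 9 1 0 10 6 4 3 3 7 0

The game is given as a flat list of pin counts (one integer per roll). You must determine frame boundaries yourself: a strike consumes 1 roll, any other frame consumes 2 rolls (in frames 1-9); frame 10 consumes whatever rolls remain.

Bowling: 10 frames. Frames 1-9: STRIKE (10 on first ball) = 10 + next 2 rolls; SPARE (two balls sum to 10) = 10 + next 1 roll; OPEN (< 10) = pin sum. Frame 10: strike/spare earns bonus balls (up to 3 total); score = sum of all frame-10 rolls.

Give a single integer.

Frame 1: STRIKE. 10 + next two rolls (5+1) = 16. Cumulative: 16
Frame 2: OPEN (5+1=6). Cumulative: 22
Frame 3: OPEN (3+0=3). Cumulative: 25
Frame 4: OPEN (9+0=9). Cumulative: 34
Frame 5: OPEN (1+0=1). Cumulative: 35
Frame 6: SPARE (9+1=10). 10 + next roll (0) = 10. Cumulative: 45
Frame 7: SPARE (0+10=10). 10 + next roll (6) = 16. Cumulative: 61
Frame 8: SPARE (6+4=10). 10 + next roll (3) = 13. Cumulative: 74
Frame 9: OPEN (3+3=6). Cumulative: 80
Frame 10: OPEN. Sum of all frame-10 rolls (7+0) = 7. Cumulative: 87

Answer: 87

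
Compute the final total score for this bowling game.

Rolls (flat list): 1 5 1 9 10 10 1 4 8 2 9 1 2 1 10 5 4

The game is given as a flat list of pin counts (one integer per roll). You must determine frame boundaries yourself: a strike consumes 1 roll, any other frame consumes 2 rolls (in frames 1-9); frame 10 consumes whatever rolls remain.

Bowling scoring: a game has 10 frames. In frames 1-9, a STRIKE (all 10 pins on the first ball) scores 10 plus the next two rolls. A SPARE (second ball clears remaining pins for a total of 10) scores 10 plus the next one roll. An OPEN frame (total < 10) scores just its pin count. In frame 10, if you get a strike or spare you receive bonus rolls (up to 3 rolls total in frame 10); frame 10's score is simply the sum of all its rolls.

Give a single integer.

Frame 1: OPEN (1+5=6). Cumulative: 6
Frame 2: SPARE (1+9=10). 10 + next roll (10) = 20. Cumulative: 26
Frame 3: STRIKE. 10 + next two rolls (10+1) = 21. Cumulative: 47
Frame 4: STRIKE. 10 + next two rolls (1+4) = 15. Cumulative: 62
Frame 5: OPEN (1+4=5). Cumulative: 67
Frame 6: SPARE (8+2=10). 10 + next roll (9) = 19. Cumulative: 86
Frame 7: SPARE (9+1=10). 10 + next roll (2) = 12. Cumulative: 98
Frame 8: OPEN (2+1=3). Cumulative: 101
Frame 9: STRIKE. 10 + next two rolls (5+4) = 19. Cumulative: 120
Frame 10: OPEN. Sum of all frame-10 rolls (5+4) = 9. Cumulative: 129

Answer: 129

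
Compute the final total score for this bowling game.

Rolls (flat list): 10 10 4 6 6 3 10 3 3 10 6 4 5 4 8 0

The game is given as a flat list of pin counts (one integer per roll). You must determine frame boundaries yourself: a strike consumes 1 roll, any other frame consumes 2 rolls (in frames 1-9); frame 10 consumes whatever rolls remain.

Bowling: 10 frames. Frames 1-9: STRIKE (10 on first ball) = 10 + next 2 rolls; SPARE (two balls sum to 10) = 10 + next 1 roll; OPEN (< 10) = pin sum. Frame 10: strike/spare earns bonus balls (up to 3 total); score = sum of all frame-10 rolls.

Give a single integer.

Frame 1: STRIKE. 10 + next two rolls (10+4) = 24. Cumulative: 24
Frame 2: STRIKE. 10 + next two rolls (4+6) = 20. Cumulative: 44
Frame 3: SPARE (4+6=10). 10 + next roll (6) = 16. Cumulative: 60
Frame 4: OPEN (6+3=9). Cumulative: 69
Frame 5: STRIKE. 10 + next two rolls (3+3) = 16. Cumulative: 85
Frame 6: OPEN (3+3=6). Cumulative: 91
Frame 7: STRIKE. 10 + next two rolls (6+4) = 20. Cumulative: 111
Frame 8: SPARE (6+4=10). 10 + next roll (5) = 15. Cumulative: 126
Frame 9: OPEN (5+4=9). Cumulative: 135
Frame 10: OPEN. Sum of all frame-10 rolls (8+0) = 8. Cumulative: 143

Answer: 143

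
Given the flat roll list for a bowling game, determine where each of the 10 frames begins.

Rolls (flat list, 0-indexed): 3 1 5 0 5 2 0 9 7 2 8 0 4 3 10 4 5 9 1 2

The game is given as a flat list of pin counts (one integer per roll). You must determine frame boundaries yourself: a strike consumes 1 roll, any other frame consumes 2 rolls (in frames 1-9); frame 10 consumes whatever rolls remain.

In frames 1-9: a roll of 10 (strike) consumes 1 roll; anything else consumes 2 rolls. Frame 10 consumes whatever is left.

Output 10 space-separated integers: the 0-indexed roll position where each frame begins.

Answer: 0 2 4 6 8 10 12 14 15 17

Derivation:
Frame 1 starts at roll index 0: rolls=3,1 (sum=4), consumes 2 rolls
Frame 2 starts at roll index 2: rolls=5,0 (sum=5), consumes 2 rolls
Frame 3 starts at roll index 4: rolls=5,2 (sum=7), consumes 2 rolls
Frame 4 starts at roll index 6: rolls=0,9 (sum=9), consumes 2 rolls
Frame 5 starts at roll index 8: rolls=7,2 (sum=9), consumes 2 rolls
Frame 6 starts at roll index 10: rolls=8,0 (sum=8), consumes 2 rolls
Frame 7 starts at roll index 12: rolls=4,3 (sum=7), consumes 2 rolls
Frame 8 starts at roll index 14: roll=10 (strike), consumes 1 roll
Frame 9 starts at roll index 15: rolls=4,5 (sum=9), consumes 2 rolls
Frame 10 starts at roll index 17: 3 remaining rolls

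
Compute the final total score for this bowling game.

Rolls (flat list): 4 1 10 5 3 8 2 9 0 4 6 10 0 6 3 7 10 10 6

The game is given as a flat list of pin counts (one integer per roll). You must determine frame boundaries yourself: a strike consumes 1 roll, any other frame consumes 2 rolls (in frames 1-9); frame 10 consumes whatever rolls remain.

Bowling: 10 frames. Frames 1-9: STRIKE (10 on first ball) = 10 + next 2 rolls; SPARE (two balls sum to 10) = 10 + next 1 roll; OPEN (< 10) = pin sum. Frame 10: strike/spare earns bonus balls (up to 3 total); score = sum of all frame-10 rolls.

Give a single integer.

Frame 1: OPEN (4+1=5). Cumulative: 5
Frame 2: STRIKE. 10 + next two rolls (5+3) = 18. Cumulative: 23
Frame 3: OPEN (5+3=8). Cumulative: 31
Frame 4: SPARE (8+2=10). 10 + next roll (9) = 19. Cumulative: 50
Frame 5: OPEN (9+0=9). Cumulative: 59
Frame 6: SPARE (4+6=10). 10 + next roll (10) = 20. Cumulative: 79
Frame 7: STRIKE. 10 + next two rolls (0+6) = 16. Cumulative: 95
Frame 8: OPEN (0+6=6). Cumulative: 101
Frame 9: SPARE (3+7=10). 10 + next roll (10) = 20. Cumulative: 121
Frame 10: STRIKE. Sum of all frame-10 rolls (10+10+6) = 26. Cumulative: 147

Answer: 147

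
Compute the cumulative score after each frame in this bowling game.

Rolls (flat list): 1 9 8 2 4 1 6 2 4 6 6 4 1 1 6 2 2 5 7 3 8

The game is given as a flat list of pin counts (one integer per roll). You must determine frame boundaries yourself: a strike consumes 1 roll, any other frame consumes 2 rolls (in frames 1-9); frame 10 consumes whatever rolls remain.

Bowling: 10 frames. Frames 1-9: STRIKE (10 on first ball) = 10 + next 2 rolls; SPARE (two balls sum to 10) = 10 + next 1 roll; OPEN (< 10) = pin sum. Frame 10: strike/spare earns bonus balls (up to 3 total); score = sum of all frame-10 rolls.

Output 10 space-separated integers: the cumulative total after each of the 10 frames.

Frame 1: SPARE (1+9=10). 10 + next roll (8) = 18. Cumulative: 18
Frame 2: SPARE (8+2=10). 10 + next roll (4) = 14. Cumulative: 32
Frame 3: OPEN (4+1=5). Cumulative: 37
Frame 4: OPEN (6+2=8). Cumulative: 45
Frame 5: SPARE (4+6=10). 10 + next roll (6) = 16. Cumulative: 61
Frame 6: SPARE (6+4=10). 10 + next roll (1) = 11. Cumulative: 72
Frame 7: OPEN (1+1=2). Cumulative: 74
Frame 8: OPEN (6+2=8). Cumulative: 82
Frame 9: OPEN (2+5=7). Cumulative: 89
Frame 10: SPARE. Sum of all frame-10 rolls (7+3+8) = 18. Cumulative: 107

Answer: 18 32 37 45 61 72 74 82 89 107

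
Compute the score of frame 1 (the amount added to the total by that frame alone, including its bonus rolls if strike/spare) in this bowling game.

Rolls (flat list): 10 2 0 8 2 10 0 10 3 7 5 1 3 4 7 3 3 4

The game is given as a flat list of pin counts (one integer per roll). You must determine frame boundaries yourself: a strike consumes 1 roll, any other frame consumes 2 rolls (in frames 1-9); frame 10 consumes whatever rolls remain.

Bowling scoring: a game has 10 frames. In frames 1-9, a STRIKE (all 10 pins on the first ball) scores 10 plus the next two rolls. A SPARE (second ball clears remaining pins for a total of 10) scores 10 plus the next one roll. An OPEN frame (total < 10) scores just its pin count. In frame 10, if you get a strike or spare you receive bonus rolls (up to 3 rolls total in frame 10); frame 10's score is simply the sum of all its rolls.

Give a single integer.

Answer: 12

Derivation:
Frame 1: STRIKE. 10 + next two rolls (2+0) = 12. Cumulative: 12
Frame 2: OPEN (2+0=2). Cumulative: 14
Frame 3: SPARE (8+2=10). 10 + next roll (10) = 20. Cumulative: 34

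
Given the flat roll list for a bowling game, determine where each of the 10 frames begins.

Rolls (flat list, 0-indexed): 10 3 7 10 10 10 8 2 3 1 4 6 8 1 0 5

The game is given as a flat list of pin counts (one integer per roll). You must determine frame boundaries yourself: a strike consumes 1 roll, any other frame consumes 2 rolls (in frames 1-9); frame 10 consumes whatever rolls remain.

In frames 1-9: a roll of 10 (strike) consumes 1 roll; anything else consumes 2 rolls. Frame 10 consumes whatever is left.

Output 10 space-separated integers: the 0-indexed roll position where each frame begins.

Answer: 0 1 3 4 5 6 8 10 12 14

Derivation:
Frame 1 starts at roll index 0: roll=10 (strike), consumes 1 roll
Frame 2 starts at roll index 1: rolls=3,7 (sum=10), consumes 2 rolls
Frame 3 starts at roll index 3: roll=10 (strike), consumes 1 roll
Frame 4 starts at roll index 4: roll=10 (strike), consumes 1 roll
Frame 5 starts at roll index 5: roll=10 (strike), consumes 1 roll
Frame 6 starts at roll index 6: rolls=8,2 (sum=10), consumes 2 rolls
Frame 7 starts at roll index 8: rolls=3,1 (sum=4), consumes 2 rolls
Frame 8 starts at roll index 10: rolls=4,6 (sum=10), consumes 2 rolls
Frame 9 starts at roll index 12: rolls=8,1 (sum=9), consumes 2 rolls
Frame 10 starts at roll index 14: 2 remaining rolls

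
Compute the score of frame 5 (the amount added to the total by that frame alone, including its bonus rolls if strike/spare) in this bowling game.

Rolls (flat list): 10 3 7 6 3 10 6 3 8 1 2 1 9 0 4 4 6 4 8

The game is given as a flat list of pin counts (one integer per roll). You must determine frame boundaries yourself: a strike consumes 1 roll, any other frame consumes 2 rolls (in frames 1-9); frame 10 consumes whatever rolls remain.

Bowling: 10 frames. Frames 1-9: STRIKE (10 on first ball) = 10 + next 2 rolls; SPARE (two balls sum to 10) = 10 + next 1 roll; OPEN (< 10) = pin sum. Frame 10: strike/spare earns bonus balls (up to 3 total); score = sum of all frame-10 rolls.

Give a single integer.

Frame 1: STRIKE. 10 + next two rolls (3+7) = 20. Cumulative: 20
Frame 2: SPARE (3+7=10). 10 + next roll (6) = 16. Cumulative: 36
Frame 3: OPEN (6+3=9). Cumulative: 45
Frame 4: STRIKE. 10 + next two rolls (6+3) = 19. Cumulative: 64
Frame 5: OPEN (6+3=9). Cumulative: 73
Frame 6: OPEN (8+1=9). Cumulative: 82
Frame 7: OPEN (2+1=3). Cumulative: 85

Answer: 9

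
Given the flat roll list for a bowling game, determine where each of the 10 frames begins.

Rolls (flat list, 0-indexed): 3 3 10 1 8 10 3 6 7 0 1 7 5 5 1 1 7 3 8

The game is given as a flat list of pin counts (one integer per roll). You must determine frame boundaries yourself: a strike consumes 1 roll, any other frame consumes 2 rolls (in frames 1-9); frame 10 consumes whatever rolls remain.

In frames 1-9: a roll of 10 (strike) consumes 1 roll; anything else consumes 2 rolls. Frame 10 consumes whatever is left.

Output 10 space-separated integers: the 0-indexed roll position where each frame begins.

Answer: 0 2 3 5 6 8 10 12 14 16

Derivation:
Frame 1 starts at roll index 0: rolls=3,3 (sum=6), consumes 2 rolls
Frame 2 starts at roll index 2: roll=10 (strike), consumes 1 roll
Frame 3 starts at roll index 3: rolls=1,8 (sum=9), consumes 2 rolls
Frame 4 starts at roll index 5: roll=10 (strike), consumes 1 roll
Frame 5 starts at roll index 6: rolls=3,6 (sum=9), consumes 2 rolls
Frame 6 starts at roll index 8: rolls=7,0 (sum=7), consumes 2 rolls
Frame 7 starts at roll index 10: rolls=1,7 (sum=8), consumes 2 rolls
Frame 8 starts at roll index 12: rolls=5,5 (sum=10), consumes 2 rolls
Frame 9 starts at roll index 14: rolls=1,1 (sum=2), consumes 2 rolls
Frame 10 starts at roll index 16: 3 remaining rolls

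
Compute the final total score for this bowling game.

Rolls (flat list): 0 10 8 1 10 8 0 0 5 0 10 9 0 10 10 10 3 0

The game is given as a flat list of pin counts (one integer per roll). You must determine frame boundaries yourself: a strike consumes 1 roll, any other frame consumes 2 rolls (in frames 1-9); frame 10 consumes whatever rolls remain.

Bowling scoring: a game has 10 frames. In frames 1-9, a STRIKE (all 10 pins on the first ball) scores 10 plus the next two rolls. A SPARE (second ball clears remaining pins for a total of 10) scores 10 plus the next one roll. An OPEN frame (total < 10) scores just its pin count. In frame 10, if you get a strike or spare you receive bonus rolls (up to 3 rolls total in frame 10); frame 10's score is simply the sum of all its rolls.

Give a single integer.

Answer: 152

Derivation:
Frame 1: SPARE (0+10=10). 10 + next roll (8) = 18. Cumulative: 18
Frame 2: OPEN (8+1=9). Cumulative: 27
Frame 3: STRIKE. 10 + next two rolls (8+0) = 18. Cumulative: 45
Frame 4: OPEN (8+0=8). Cumulative: 53
Frame 5: OPEN (0+5=5). Cumulative: 58
Frame 6: SPARE (0+10=10). 10 + next roll (9) = 19. Cumulative: 77
Frame 7: OPEN (9+0=9). Cumulative: 86
Frame 8: STRIKE. 10 + next two rolls (10+10) = 30. Cumulative: 116
Frame 9: STRIKE. 10 + next two rolls (10+3) = 23. Cumulative: 139
Frame 10: STRIKE. Sum of all frame-10 rolls (10+3+0) = 13. Cumulative: 152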